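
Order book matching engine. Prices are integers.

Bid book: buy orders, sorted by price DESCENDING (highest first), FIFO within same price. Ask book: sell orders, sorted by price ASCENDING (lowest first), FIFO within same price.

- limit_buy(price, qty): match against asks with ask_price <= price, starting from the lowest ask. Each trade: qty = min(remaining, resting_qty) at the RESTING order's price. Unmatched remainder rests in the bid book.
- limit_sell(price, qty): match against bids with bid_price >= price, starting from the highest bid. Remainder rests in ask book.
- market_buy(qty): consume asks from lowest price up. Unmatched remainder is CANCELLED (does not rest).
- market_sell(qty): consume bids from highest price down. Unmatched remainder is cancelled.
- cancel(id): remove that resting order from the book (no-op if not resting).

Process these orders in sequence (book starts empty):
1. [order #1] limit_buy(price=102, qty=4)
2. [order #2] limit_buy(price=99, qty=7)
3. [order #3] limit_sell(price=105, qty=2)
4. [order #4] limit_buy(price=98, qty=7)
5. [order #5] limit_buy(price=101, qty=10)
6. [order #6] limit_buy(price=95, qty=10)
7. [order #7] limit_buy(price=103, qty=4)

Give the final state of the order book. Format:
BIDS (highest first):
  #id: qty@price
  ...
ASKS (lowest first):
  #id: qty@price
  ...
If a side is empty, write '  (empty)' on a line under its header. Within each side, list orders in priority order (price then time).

After op 1 [order #1] limit_buy(price=102, qty=4): fills=none; bids=[#1:4@102] asks=[-]
After op 2 [order #2] limit_buy(price=99, qty=7): fills=none; bids=[#1:4@102 #2:7@99] asks=[-]
After op 3 [order #3] limit_sell(price=105, qty=2): fills=none; bids=[#1:4@102 #2:7@99] asks=[#3:2@105]
After op 4 [order #4] limit_buy(price=98, qty=7): fills=none; bids=[#1:4@102 #2:7@99 #4:7@98] asks=[#3:2@105]
After op 5 [order #5] limit_buy(price=101, qty=10): fills=none; bids=[#1:4@102 #5:10@101 #2:7@99 #4:7@98] asks=[#3:2@105]
After op 6 [order #6] limit_buy(price=95, qty=10): fills=none; bids=[#1:4@102 #5:10@101 #2:7@99 #4:7@98 #6:10@95] asks=[#3:2@105]
After op 7 [order #7] limit_buy(price=103, qty=4): fills=none; bids=[#7:4@103 #1:4@102 #5:10@101 #2:7@99 #4:7@98 #6:10@95] asks=[#3:2@105]

Answer: BIDS (highest first):
  #7: 4@103
  #1: 4@102
  #5: 10@101
  #2: 7@99
  #4: 7@98
  #6: 10@95
ASKS (lowest first):
  #3: 2@105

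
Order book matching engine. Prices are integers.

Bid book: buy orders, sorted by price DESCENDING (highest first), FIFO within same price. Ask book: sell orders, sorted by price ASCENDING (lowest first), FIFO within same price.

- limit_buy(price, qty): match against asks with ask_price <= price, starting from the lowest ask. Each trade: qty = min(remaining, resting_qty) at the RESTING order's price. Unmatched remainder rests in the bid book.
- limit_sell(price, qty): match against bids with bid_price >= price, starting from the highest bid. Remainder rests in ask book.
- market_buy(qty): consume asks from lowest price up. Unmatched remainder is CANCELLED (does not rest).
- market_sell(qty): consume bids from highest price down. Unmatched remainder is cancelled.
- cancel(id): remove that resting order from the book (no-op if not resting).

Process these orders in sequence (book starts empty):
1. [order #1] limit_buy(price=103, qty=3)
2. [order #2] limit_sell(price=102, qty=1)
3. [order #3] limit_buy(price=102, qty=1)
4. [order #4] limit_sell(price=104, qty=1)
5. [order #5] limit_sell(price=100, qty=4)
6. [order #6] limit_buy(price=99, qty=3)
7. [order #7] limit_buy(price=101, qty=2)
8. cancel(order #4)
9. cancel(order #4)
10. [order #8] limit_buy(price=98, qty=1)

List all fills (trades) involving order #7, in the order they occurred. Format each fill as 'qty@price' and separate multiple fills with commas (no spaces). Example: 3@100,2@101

After op 1 [order #1] limit_buy(price=103, qty=3): fills=none; bids=[#1:3@103] asks=[-]
After op 2 [order #2] limit_sell(price=102, qty=1): fills=#1x#2:1@103; bids=[#1:2@103] asks=[-]
After op 3 [order #3] limit_buy(price=102, qty=1): fills=none; bids=[#1:2@103 #3:1@102] asks=[-]
After op 4 [order #4] limit_sell(price=104, qty=1): fills=none; bids=[#1:2@103 #3:1@102] asks=[#4:1@104]
After op 5 [order #5] limit_sell(price=100, qty=4): fills=#1x#5:2@103 #3x#5:1@102; bids=[-] asks=[#5:1@100 #4:1@104]
After op 6 [order #6] limit_buy(price=99, qty=3): fills=none; bids=[#6:3@99] asks=[#5:1@100 #4:1@104]
After op 7 [order #7] limit_buy(price=101, qty=2): fills=#7x#5:1@100; bids=[#7:1@101 #6:3@99] asks=[#4:1@104]
After op 8 cancel(order #4): fills=none; bids=[#7:1@101 #6:3@99] asks=[-]
After op 9 cancel(order #4): fills=none; bids=[#7:1@101 #6:3@99] asks=[-]
After op 10 [order #8] limit_buy(price=98, qty=1): fills=none; bids=[#7:1@101 #6:3@99 #8:1@98] asks=[-]

Answer: 1@100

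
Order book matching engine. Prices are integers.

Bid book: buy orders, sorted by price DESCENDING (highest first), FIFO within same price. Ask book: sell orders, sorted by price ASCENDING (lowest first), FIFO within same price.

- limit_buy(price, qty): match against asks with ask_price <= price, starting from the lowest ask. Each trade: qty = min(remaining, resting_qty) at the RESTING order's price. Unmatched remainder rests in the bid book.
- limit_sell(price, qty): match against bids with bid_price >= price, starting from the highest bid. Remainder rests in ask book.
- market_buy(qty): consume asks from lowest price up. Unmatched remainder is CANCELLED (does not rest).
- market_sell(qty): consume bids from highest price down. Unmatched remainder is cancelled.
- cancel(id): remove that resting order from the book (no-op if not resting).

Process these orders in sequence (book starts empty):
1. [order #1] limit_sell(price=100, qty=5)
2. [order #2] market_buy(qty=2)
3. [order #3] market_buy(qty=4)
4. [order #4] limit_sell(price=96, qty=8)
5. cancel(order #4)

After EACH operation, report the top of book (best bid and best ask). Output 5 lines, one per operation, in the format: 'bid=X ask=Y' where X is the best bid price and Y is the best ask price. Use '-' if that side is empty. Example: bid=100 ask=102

Answer: bid=- ask=100
bid=- ask=100
bid=- ask=-
bid=- ask=96
bid=- ask=-

Derivation:
After op 1 [order #1] limit_sell(price=100, qty=5): fills=none; bids=[-] asks=[#1:5@100]
After op 2 [order #2] market_buy(qty=2): fills=#2x#1:2@100; bids=[-] asks=[#1:3@100]
After op 3 [order #3] market_buy(qty=4): fills=#3x#1:3@100; bids=[-] asks=[-]
After op 4 [order #4] limit_sell(price=96, qty=8): fills=none; bids=[-] asks=[#4:8@96]
After op 5 cancel(order #4): fills=none; bids=[-] asks=[-]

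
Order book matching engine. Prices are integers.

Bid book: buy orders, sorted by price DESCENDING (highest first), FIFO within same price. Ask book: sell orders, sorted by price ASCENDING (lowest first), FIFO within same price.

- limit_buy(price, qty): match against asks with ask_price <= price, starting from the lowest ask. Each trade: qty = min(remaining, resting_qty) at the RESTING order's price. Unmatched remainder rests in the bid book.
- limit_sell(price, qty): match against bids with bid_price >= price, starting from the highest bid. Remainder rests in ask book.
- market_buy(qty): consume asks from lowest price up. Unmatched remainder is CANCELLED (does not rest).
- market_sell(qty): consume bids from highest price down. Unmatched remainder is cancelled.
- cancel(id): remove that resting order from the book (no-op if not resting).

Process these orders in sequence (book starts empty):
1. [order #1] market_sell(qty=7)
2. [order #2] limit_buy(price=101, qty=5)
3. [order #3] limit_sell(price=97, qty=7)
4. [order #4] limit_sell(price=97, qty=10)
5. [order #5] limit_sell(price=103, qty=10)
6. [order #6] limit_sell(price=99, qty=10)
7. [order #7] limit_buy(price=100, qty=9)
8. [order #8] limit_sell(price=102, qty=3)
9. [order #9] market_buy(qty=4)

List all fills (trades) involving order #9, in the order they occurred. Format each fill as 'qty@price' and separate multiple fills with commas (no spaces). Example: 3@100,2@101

Answer: 3@97,1@99

Derivation:
After op 1 [order #1] market_sell(qty=7): fills=none; bids=[-] asks=[-]
After op 2 [order #2] limit_buy(price=101, qty=5): fills=none; bids=[#2:5@101] asks=[-]
After op 3 [order #3] limit_sell(price=97, qty=7): fills=#2x#3:5@101; bids=[-] asks=[#3:2@97]
After op 4 [order #4] limit_sell(price=97, qty=10): fills=none; bids=[-] asks=[#3:2@97 #4:10@97]
After op 5 [order #5] limit_sell(price=103, qty=10): fills=none; bids=[-] asks=[#3:2@97 #4:10@97 #5:10@103]
After op 6 [order #6] limit_sell(price=99, qty=10): fills=none; bids=[-] asks=[#3:2@97 #4:10@97 #6:10@99 #5:10@103]
After op 7 [order #7] limit_buy(price=100, qty=9): fills=#7x#3:2@97 #7x#4:7@97; bids=[-] asks=[#4:3@97 #6:10@99 #5:10@103]
After op 8 [order #8] limit_sell(price=102, qty=3): fills=none; bids=[-] asks=[#4:3@97 #6:10@99 #8:3@102 #5:10@103]
After op 9 [order #9] market_buy(qty=4): fills=#9x#4:3@97 #9x#6:1@99; bids=[-] asks=[#6:9@99 #8:3@102 #5:10@103]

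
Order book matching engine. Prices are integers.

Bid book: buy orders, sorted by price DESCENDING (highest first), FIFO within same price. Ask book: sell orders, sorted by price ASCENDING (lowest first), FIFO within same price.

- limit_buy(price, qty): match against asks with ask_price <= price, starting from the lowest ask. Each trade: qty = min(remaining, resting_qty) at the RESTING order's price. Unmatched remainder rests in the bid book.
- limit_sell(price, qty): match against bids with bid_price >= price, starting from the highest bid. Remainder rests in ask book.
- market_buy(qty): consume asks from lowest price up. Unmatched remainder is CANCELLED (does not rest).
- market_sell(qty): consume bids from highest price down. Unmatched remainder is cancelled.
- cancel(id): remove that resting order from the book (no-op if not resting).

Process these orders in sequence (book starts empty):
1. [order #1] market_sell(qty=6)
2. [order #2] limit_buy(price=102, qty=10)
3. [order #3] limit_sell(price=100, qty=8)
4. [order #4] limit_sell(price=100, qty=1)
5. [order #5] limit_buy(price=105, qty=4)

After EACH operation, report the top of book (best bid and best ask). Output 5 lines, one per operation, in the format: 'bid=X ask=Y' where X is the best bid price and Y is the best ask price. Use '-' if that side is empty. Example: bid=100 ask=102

Answer: bid=- ask=-
bid=102 ask=-
bid=102 ask=-
bid=102 ask=-
bid=105 ask=-

Derivation:
After op 1 [order #1] market_sell(qty=6): fills=none; bids=[-] asks=[-]
After op 2 [order #2] limit_buy(price=102, qty=10): fills=none; bids=[#2:10@102] asks=[-]
After op 3 [order #3] limit_sell(price=100, qty=8): fills=#2x#3:8@102; bids=[#2:2@102] asks=[-]
After op 4 [order #4] limit_sell(price=100, qty=1): fills=#2x#4:1@102; bids=[#2:1@102] asks=[-]
After op 5 [order #5] limit_buy(price=105, qty=4): fills=none; bids=[#5:4@105 #2:1@102] asks=[-]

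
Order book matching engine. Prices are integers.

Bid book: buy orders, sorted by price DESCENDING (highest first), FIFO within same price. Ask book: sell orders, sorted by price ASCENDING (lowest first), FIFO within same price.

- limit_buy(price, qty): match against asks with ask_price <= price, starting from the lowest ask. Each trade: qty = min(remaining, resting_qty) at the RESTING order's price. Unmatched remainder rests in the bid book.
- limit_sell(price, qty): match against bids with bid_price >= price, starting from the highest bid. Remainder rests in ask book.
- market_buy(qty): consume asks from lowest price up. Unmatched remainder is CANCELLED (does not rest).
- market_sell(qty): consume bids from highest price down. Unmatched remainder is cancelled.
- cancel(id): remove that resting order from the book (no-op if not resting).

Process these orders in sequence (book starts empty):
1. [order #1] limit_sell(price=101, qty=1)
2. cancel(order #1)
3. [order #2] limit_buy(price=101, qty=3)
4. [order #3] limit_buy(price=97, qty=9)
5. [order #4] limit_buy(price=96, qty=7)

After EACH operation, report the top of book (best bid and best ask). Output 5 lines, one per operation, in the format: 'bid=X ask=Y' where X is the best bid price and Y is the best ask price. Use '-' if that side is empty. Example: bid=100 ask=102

Answer: bid=- ask=101
bid=- ask=-
bid=101 ask=-
bid=101 ask=-
bid=101 ask=-

Derivation:
After op 1 [order #1] limit_sell(price=101, qty=1): fills=none; bids=[-] asks=[#1:1@101]
After op 2 cancel(order #1): fills=none; bids=[-] asks=[-]
After op 3 [order #2] limit_buy(price=101, qty=3): fills=none; bids=[#2:3@101] asks=[-]
After op 4 [order #3] limit_buy(price=97, qty=9): fills=none; bids=[#2:3@101 #3:9@97] asks=[-]
After op 5 [order #4] limit_buy(price=96, qty=7): fills=none; bids=[#2:3@101 #3:9@97 #4:7@96] asks=[-]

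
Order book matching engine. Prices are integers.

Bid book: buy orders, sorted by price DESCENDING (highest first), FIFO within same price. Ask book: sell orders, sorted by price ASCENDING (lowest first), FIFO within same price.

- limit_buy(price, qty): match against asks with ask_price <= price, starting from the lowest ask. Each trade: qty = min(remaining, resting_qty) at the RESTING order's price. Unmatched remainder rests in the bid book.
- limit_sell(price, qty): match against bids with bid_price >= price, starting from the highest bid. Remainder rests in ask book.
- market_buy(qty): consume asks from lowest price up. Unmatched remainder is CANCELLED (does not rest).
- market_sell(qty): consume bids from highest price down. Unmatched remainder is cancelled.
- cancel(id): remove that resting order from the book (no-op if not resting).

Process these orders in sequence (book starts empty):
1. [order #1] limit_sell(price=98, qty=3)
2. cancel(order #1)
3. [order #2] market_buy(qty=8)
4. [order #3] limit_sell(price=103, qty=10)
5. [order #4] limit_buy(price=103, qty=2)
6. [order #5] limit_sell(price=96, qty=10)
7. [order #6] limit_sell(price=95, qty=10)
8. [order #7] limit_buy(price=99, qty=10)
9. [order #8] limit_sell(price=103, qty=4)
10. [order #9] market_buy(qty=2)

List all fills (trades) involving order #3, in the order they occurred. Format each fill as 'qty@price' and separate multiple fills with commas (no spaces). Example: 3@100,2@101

After op 1 [order #1] limit_sell(price=98, qty=3): fills=none; bids=[-] asks=[#1:3@98]
After op 2 cancel(order #1): fills=none; bids=[-] asks=[-]
After op 3 [order #2] market_buy(qty=8): fills=none; bids=[-] asks=[-]
After op 4 [order #3] limit_sell(price=103, qty=10): fills=none; bids=[-] asks=[#3:10@103]
After op 5 [order #4] limit_buy(price=103, qty=2): fills=#4x#3:2@103; bids=[-] asks=[#3:8@103]
After op 6 [order #5] limit_sell(price=96, qty=10): fills=none; bids=[-] asks=[#5:10@96 #3:8@103]
After op 7 [order #6] limit_sell(price=95, qty=10): fills=none; bids=[-] asks=[#6:10@95 #5:10@96 #3:8@103]
After op 8 [order #7] limit_buy(price=99, qty=10): fills=#7x#6:10@95; bids=[-] asks=[#5:10@96 #3:8@103]
After op 9 [order #8] limit_sell(price=103, qty=4): fills=none; bids=[-] asks=[#5:10@96 #3:8@103 #8:4@103]
After op 10 [order #9] market_buy(qty=2): fills=#9x#5:2@96; bids=[-] asks=[#5:8@96 #3:8@103 #8:4@103]

Answer: 2@103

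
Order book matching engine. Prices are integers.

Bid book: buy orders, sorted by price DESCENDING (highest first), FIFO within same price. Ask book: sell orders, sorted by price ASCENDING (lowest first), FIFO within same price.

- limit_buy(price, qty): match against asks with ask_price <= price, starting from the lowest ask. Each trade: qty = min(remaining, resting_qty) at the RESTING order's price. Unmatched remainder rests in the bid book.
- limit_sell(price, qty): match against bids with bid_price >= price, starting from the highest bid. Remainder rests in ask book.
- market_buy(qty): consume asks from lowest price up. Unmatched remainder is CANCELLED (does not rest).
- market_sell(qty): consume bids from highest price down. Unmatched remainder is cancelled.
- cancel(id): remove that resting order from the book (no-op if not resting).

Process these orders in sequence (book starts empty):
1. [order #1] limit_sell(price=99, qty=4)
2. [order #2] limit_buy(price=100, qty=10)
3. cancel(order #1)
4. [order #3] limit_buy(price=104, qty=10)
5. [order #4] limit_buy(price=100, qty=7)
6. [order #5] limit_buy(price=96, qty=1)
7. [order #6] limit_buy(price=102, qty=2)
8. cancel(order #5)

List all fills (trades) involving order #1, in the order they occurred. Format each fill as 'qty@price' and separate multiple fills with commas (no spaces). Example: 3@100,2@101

After op 1 [order #1] limit_sell(price=99, qty=4): fills=none; bids=[-] asks=[#1:4@99]
After op 2 [order #2] limit_buy(price=100, qty=10): fills=#2x#1:4@99; bids=[#2:6@100] asks=[-]
After op 3 cancel(order #1): fills=none; bids=[#2:6@100] asks=[-]
After op 4 [order #3] limit_buy(price=104, qty=10): fills=none; bids=[#3:10@104 #2:6@100] asks=[-]
After op 5 [order #4] limit_buy(price=100, qty=7): fills=none; bids=[#3:10@104 #2:6@100 #4:7@100] asks=[-]
After op 6 [order #5] limit_buy(price=96, qty=1): fills=none; bids=[#3:10@104 #2:6@100 #4:7@100 #5:1@96] asks=[-]
After op 7 [order #6] limit_buy(price=102, qty=2): fills=none; bids=[#3:10@104 #6:2@102 #2:6@100 #4:7@100 #5:1@96] asks=[-]
After op 8 cancel(order #5): fills=none; bids=[#3:10@104 #6:2@102 #2:6@100 #4:7@100] asks=[-]

Answer: 4@99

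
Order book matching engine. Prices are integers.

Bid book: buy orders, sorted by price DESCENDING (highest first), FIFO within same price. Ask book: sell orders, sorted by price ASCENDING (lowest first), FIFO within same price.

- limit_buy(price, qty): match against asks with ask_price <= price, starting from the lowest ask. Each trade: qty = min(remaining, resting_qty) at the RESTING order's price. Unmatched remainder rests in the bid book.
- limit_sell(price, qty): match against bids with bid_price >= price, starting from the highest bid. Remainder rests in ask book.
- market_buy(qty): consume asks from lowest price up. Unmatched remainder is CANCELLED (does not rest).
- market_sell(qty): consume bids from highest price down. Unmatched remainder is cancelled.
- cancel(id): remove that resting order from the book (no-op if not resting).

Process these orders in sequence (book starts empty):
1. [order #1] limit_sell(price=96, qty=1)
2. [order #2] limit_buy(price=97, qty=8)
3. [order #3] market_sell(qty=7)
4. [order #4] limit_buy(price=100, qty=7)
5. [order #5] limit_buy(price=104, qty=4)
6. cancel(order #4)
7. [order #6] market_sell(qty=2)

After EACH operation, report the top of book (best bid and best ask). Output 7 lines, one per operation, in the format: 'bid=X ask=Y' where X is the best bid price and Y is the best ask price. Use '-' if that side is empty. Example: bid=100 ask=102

After op 1 [order #1] limit_sell(price=96, qty=1): fills=none; bids=[-] asks=[#1:1@96]
After op 2 [order #2] limit_buy(price=97, qty=8): fills=#2x#1:1@96; bids=[#2:7@97] asks=[-]
After op 3 [order #3] market_sell(qty=7): fills=#2x#3:7@97; bids=[-] asks=[-]
After op 4 [order #4] limit_buy(price=100, qty=7): fills=none; bids=[#4:7@100] asks=[-]
After op 5 [order #5] limit_buy(price=104, qty=4): fills=none; bids=[#5:4@104 #4:7@100] asks=[-]
After op 6 cancel(order #4): fills=none; bids=[#5:4@104] asks=[-]
After op 7 [order #6] market_sell(qty=2): fills=#5x#6:2@104; bids=[#5:2@104] asks=[-]

Answer: bid=- ask=96
bid=97 ask=-
bid=- ask=-
bid=100 ask=-
bid=104 ask=-
bid=104 ask=-
bid=104 ask=-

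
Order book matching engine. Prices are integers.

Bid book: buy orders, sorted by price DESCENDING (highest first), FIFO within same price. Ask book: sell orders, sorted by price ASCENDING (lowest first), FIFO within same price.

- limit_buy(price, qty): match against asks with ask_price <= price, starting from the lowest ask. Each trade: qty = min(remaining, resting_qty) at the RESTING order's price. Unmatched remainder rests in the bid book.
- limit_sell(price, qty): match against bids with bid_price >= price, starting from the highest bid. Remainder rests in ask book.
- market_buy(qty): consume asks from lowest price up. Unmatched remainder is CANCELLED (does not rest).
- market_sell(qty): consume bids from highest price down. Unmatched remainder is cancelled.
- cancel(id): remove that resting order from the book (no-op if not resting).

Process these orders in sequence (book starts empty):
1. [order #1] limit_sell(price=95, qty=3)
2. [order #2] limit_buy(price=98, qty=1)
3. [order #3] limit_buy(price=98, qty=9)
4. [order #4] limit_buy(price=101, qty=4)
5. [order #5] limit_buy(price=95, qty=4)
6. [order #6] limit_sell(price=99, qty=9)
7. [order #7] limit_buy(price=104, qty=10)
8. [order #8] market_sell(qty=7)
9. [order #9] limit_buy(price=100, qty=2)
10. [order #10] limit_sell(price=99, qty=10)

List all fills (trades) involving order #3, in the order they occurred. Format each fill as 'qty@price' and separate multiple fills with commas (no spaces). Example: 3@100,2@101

After op 1 [order #1] limit_sell(price=95, qty=3): fills=none; bids=[-] asks=[#1:3@95]
After op 2 [order #2] limit_buy(price=98, qty=1): fills=#2x#1:1@95; bids=[-] asks=[#1:2@95]
After op 3 [order #3] limit_buy(price=98, qty=9): fills=#3x#1:2@95; bids=[#3:7@98] asks=[-]
After op 4 [order #4] limit_buy(price=101, qty=4): fills=none; bids=[#4:4@101 #3:7@98] asks=[-]
After op 5 [order #5] limit_buy(price=95, qty=4): fills=none; bids=[#4:4@101 #3:7@98 #5:4@95] asks=[-]
After op 6 [order #6] limit_sell(price=99, qty=9): fills=#4x#6:4@101; bids=[#3:7@98 #5:4@95] asks=[#6:5@99]
After op 7 [order #7] limit_buy(price=104, qty=10): fills=#7x#6:5@99; bids=[#7:5@104 #3:7@98 #5:4@95] asks=[-]
After op 8 [order #8] market_sell(qty=7): fills=#7x#8:5@104 #3x#8:2@98; bids=[#3:5@98 #5:4@95] asks=[-]
After op 9 [order #9] limit_buy(price=100, qty=2): fills=none; bids=[#9:2@100 #3:5@98 #5:4@95] asks=[-]
After op 10 [order #10] limit_sell(price=99, qty=10): fills=#9x#10:2@100; bids=[#3:5@98 #5:4@95] asks=[#10:8@99]

Answer: 2@95,2@98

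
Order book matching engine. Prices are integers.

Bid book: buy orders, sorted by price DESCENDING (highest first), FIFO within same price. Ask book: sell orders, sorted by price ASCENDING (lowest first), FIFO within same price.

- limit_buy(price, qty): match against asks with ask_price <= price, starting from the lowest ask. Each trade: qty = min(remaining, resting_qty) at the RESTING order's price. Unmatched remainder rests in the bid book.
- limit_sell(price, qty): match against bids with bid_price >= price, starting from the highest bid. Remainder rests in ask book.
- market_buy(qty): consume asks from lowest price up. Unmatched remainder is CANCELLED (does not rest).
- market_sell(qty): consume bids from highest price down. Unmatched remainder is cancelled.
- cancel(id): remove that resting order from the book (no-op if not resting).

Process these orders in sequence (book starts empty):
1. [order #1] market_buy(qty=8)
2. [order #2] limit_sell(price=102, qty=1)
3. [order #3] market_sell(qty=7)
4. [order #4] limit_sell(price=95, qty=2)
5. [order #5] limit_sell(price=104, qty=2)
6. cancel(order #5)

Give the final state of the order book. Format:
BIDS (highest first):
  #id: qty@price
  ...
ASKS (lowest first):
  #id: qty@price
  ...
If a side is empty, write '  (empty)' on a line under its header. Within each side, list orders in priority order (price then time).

After op 1 [order #1] market_buy(qty=8): fills=none; bids=[-] asks=[-]
After op 2 [order #2] limit_sell(price=102, qty=1): fills=none; bids=[-] asks=[#2:1@102]
After op 3 [order #3] market_sell(qty=7): fills=none; bids=[-] asks=[#2:1@102]
After op 4 [order #4] limit_sell(price=95, qty=2): fills=none; bids=[-] asks=[#4:2@95 #2:1@102]
After op 5 [order #5] limit_sell(price=104, qty=2): fills=none; bids=[-] asks=[#4:2@95 #2:1@102 #5:2@104]
After op 6 cancel(order #5): fills=none; bids=[-] asks=[#4:2@95 #2:1@102]

Answer: BIDS (highest first):
  (empty)
ASKS (lowest first):
  #4: 2@95
  #2: 1@102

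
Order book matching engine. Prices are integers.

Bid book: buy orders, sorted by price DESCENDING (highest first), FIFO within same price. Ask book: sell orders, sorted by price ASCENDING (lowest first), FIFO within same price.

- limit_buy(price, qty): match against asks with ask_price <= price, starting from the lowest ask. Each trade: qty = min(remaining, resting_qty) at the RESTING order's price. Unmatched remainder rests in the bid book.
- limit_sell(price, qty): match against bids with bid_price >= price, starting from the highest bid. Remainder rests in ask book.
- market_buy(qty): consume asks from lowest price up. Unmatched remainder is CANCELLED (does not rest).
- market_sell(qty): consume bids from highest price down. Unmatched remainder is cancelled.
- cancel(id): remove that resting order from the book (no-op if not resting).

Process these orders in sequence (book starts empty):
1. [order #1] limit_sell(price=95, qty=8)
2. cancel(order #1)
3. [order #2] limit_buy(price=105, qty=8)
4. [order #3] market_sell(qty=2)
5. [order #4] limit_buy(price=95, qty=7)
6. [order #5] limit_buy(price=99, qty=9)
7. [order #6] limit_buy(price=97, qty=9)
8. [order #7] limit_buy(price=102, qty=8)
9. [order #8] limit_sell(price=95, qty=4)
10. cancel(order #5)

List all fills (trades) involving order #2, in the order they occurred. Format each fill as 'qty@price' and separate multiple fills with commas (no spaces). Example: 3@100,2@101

After op 1 [order #1] limit_sell(price=95, qty=8): fills=none; bids=[-] asks=[#1:8@95]
After op 2 cancel(order #1): fills=none; bids=[-] asks=[-]
After op 3 [order #2] limit_buy(price=105, qty=8): fills=none; bids=[#2:8@105] asks=[-]
After op 4 [order #3] market_sell(qty=2): fills=#2x#3:2@105; bids=[#2:6@105] asks=[-]
After op 5 [order #4] limit_buy(price=95, qty=7): fills=none; bids=[#2:6@105 #4:7@95] asks=[-]
After op 6 [order #5] limit_buy(price=99, qty=9): fills=none; bids=[#2:6@105 #5:9@99 #4:7@95] asks=[-]
After op 7 [order #6] limit_buy(price=97, qty=9): fills=none; bids=[#2:6@105 #5:9@99 #6:9@97 #4:7@95] asks=[-]
After op 8 [order #7] limit_buy(price=102, qty=8): fills=none; bids=[#2:6@105 #7:8@102 #5:9@99 #6:9@97 #4:7@95] asks=[-]
After op 9 [order #8] limit_sell(price=95, qty=4): fills=#2x#8:4@105; bids=[#2:2@105 #7:8@102 #5:9@99 #6:9@97 #4:7@95] asks=[-]
After op 10 cancel(order #5): fills=none; bids=[#2:2@105 #7:8@102 #6:9@97 #4:7@95] asks=[-]

Answer: 2@105,4@105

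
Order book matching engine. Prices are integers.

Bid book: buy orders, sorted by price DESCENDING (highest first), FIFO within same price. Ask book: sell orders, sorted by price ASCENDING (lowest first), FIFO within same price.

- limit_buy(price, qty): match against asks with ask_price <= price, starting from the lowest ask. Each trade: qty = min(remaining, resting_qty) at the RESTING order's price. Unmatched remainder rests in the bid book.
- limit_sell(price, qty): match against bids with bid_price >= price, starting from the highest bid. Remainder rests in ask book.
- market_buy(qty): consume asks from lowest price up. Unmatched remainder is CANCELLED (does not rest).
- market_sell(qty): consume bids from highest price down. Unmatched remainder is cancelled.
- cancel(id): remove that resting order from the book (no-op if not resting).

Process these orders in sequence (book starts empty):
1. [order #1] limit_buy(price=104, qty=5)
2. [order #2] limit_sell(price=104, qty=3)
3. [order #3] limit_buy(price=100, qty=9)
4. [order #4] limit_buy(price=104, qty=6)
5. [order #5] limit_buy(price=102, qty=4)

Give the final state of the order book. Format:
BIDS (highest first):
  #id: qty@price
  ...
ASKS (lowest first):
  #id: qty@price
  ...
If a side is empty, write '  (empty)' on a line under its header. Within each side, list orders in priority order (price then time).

After op 1 [order #1] limit_buy(price=104, qty=5): fills=none; bids=[#1:5@104] asks=[-]
After op 2 [order #2] limit_sell(price=104, qty=3): fills=#1x#2:3@104; bids=[#1:2@104] asks=[-]
After op 3 [order #3] limit_buy(price=100, qty=9): fills=none; bids=[#1:2@104 #3:9@100] asks=[-]
After op 4 [order #4] limit_buy(price=104, qty=6): fills=none; bids=[#1:2@104 #4:6@104 #3:9@100] asks=[-]
After op 5 [order #5] limit_buy(price=102, qty=4): fills=none; bids=[#1:2@104 #4:6@104 #5:4@102 #3:9@100] asks=[-]

Answer: BIDS (highest first):
  #1: 2@104
  #4: 6@104
  #5: 4@102
  #3: 9@100
ASKS (lowest first):
  (empty)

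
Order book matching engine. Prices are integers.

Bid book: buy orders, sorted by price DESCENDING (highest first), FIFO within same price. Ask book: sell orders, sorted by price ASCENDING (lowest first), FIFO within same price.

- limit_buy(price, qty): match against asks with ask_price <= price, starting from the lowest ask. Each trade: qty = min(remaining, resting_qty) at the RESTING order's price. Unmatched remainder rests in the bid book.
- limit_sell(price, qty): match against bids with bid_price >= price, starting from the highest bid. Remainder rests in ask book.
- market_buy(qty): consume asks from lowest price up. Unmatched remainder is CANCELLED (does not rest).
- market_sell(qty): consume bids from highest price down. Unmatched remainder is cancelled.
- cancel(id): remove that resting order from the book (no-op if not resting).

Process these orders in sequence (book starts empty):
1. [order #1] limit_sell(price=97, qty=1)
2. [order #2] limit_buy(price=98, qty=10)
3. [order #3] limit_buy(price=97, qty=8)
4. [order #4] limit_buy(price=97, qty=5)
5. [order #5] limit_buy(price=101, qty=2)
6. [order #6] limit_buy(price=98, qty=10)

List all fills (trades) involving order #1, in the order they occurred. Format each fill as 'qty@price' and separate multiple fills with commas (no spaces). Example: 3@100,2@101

After op 1 [order #1] limit_sell(price=97, qty=1): fills=none; bids=[-] asks=[#1:1@97]
After op 2 [order #2] limit_buy(price=98, qty=10): fills=#2x#1:1@97; bids=[#2:9@98] asks=[-]
After op 3 [order #3] limit_buy(price=97, qty=8): fills=none; bids=[#2:9@98 #3:8@97] asks=[-]
After op 4 [order #4] limit_buy(price=97, qty=5): fills=none; bids=[#2:9@98 #3:8@97 #4:5@97] asks=[-]
After op 5 [order #5] limit_buy(price=101, qty=2): fills=none; bids=[#5:2@101 #2:9@98 #3:8@97 #4:5@97] asks=[-]
After op 6 [order #6] limit_buy(price=98, qty=10): fills=none; bids=[#5:2@101 #2:9@98 #6:10@98 #3:8@97 #4:5@97] asks=[-]

Answer: 1@97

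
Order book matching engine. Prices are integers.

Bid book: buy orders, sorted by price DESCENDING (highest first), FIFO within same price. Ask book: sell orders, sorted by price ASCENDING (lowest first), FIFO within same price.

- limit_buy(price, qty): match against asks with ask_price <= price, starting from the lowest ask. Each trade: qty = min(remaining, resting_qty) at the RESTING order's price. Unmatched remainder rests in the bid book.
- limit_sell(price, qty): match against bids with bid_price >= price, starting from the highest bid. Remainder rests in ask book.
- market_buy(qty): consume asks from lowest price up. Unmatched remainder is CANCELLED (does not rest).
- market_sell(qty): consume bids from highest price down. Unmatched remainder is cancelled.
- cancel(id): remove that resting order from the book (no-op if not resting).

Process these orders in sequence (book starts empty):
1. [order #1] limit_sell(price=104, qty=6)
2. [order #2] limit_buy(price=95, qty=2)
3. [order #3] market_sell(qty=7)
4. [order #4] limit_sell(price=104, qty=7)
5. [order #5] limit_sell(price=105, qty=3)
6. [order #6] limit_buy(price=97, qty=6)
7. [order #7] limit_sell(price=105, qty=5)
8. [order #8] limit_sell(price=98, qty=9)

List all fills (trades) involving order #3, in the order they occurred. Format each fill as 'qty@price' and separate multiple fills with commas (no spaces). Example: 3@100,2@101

After op 1 [order #1] limit_sell(price=104, qty=6): fills=none; bids=[-] asks=[#1:6@104]
After op 2 [order #2] limit_buy(price=95, qty=2): fills=none; bids=[#2:2@95] asks=[#1:6@104]
After op 3 [order #3] market_sell(qty=7): fills=#2x#3:2@95; bids=[-] asks=[#1:6@104]
After op 4 [order #4] limit_sell(price=104, qty=7): fills=none; bids=[-] asks=[#1:6@104 #4:7@104]
After op 5 [order #5] limit_sell(price=105, qty=3): fills=none; bids=[-] asks=[#1:6@104 #4:7@104 #5:3@105]
After op 6 [order #6] limit_buy(price=97, qty=6): fills=none; bids=[#6:6@97] asks=[#1:6@104 #4:7@104 #5:3@105]
After op 7 [order #7] limit_sell(price=105, qty=5): fills=none; bids=[#6:6@97] asks=[#1:6@104 #4:7@104 #5:3@105 #7:5@105]
After op 8 [order #8] limit_sell(price=98, qty=9): fills=none; bids=[#6:6@97] asks=[#8:9@98 #1:6@104 #4:7@104 #5:3@105 #7:5@105]

Answer: 2@95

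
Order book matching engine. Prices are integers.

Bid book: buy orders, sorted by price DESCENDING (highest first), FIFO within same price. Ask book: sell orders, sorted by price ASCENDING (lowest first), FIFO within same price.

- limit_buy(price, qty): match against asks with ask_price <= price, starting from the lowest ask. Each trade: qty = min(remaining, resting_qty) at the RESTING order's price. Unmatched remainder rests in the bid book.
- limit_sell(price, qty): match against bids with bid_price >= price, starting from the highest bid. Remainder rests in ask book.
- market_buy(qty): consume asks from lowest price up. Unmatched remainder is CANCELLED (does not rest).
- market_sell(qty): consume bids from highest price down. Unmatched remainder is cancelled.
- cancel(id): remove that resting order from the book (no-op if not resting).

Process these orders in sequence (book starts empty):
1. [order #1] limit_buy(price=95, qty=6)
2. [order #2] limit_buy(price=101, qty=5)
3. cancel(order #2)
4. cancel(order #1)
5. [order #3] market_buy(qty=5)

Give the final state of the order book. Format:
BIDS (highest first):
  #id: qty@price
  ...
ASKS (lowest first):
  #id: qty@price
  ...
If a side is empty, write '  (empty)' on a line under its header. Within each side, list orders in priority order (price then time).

Answer: BIDS (highest first):
  (empty)
ASKS (lowest first):
  (empty)

Derivation:
After op 1 [order #1] limit_buy(price=95, qty=6): fills=none; bids=[#1:6@95] asks=[-]
After op 2 [order #2] limit_buy(price=101, qty=5): fills=none; bids=[#2:5@101 #1:6@95] asks=[-]
After op 3 cancel(order #2): fills=none; bids=[#1:6@95] asks=[-]
After op 4 cancel(order #1): fills=none; bids=[-] asks=[-]
After op 5 [order #3] market_buy(qty=5): fills=none; bids=[-] asks=[-]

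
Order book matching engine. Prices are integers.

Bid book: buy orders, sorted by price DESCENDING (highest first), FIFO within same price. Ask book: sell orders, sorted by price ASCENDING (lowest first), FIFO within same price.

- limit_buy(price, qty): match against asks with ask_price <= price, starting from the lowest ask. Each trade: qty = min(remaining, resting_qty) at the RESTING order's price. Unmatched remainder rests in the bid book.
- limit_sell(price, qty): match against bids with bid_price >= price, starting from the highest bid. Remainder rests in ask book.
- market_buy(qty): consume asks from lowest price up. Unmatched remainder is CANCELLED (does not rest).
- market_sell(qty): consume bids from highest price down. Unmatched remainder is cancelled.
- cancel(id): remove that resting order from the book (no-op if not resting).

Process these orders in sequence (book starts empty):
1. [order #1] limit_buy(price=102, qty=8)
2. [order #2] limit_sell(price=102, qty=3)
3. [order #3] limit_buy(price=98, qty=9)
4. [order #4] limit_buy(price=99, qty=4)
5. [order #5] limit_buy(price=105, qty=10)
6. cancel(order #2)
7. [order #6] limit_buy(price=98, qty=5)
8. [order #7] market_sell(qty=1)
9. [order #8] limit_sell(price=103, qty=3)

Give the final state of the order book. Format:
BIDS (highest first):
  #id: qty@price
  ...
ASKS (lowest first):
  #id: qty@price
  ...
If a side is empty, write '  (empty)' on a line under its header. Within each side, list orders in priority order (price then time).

After op 1 [order #1] limit_buy(price=102, qty=8): fills=none; bids=[#1:8@102] asks=[-]
After op 2 [order #2] limit_sell(price=102, qty=3): fills=#1x#2:3@102; bids=[#1:5@102] asks=[-]
After op 3 [order #3] limit_buy(price=98, qty=9): fills=none; bids=[#1:5@102 #3:9@98] asks=[-]
After op 4 [order #4] limit_buy(price=99, qty=4): fills=none; bids=[#1:5@102 #4:4@99 #3:9@98] asks=[-]
After op 5 [order #5] limit_buy(price=105, qty=10): fills=none; bids=[#5:10@105 #1:5@102 #4:4@99 #3:9@98] asks=[-]
After op 6 cancel(order #2): fills=none; bids=[#5:10@105 #1:5@102 #4:4@99 #3:9@98] asks=[-]
After op 7 [order #6] limit_buy(price=98, qty=5): fills=none; bids=[#5:10@105 #1:5@102 #4:4@99 #3:9@98 #6:5@98] asks=[-]
After op 8 [order #7] market_sell(qty=1): fills=#5x#7:1@105; bids=[#5:9@105 #1:5@102 #4:4@99 #3:9@98 #6:5@98] asks=[-]
After op 9 [order #8] limit_sell(price=103, qty=3): fills=#5x#8:3@105; bids=[#5:6@105 #1:5@102 #4:4@99 #3:9@98 #6:5@98] asks=[-]

Answer: BIDS (highest first):
  #5: 6@105
  #1: 5@102
  #4: 4@99
  #3: 9@98
  #6: 5@98
ASKS (lowest first):
  (empty)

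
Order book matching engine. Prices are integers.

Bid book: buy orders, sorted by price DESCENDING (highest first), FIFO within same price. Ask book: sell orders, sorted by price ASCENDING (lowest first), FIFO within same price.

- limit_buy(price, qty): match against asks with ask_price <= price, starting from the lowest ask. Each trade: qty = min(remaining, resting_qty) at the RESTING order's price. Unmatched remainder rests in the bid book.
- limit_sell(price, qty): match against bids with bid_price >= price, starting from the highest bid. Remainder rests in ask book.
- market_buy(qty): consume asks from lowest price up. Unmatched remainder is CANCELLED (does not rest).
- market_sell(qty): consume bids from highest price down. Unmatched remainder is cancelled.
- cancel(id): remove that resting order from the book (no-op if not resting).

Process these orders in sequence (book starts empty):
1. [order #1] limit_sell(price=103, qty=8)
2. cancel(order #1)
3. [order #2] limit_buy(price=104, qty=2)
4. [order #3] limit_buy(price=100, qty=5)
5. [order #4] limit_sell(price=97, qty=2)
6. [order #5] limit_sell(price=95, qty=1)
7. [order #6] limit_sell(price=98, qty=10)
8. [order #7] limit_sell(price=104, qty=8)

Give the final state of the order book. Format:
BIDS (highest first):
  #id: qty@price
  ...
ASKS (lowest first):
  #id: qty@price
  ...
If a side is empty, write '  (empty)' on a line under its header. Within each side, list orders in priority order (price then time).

Answer: BIDS (highest first):
  (empty)
ASKS (lowest first):
  #6: 6@98
  #7: 8@104

Derivation:
After op 1 [order #1] limit_sell(price=103, qty=8): fills=none; bids=[-] asks=[#1:8@103]
After op 2 cancel(order #1): fills=none; bids=[-] asks=[-]
After op 3 [order #2] limit_buy(price=104, qty=2): fills=none; bids=[#2:2@104] asks=[-]
After op 4 [order #3] limit_buy(price=100, qty=5): fills=none; bids=[#2:2@104 #3:5@100] asks=[-]
After op 5 [order #4] limit_sell(price=97, qty=2): fills=#2x#4:2@104; bids=[#3:5@100] asks=[-]
After op 6 [order #5] limit_sell(price=95, qty=1): fills=#3x#5:1@100; bids=[#3:4@100] asks=[-]
After op 7 [order #6] limit_sell(price=98, qty=10): fills=#3x#6:4@100; bids=[-] asks=[#6:6@98]
After op 8 [order #7] limit_sell(price=104, qty=8): fills=none; bids=[-] asks=[#6:6@98 #7:8@104]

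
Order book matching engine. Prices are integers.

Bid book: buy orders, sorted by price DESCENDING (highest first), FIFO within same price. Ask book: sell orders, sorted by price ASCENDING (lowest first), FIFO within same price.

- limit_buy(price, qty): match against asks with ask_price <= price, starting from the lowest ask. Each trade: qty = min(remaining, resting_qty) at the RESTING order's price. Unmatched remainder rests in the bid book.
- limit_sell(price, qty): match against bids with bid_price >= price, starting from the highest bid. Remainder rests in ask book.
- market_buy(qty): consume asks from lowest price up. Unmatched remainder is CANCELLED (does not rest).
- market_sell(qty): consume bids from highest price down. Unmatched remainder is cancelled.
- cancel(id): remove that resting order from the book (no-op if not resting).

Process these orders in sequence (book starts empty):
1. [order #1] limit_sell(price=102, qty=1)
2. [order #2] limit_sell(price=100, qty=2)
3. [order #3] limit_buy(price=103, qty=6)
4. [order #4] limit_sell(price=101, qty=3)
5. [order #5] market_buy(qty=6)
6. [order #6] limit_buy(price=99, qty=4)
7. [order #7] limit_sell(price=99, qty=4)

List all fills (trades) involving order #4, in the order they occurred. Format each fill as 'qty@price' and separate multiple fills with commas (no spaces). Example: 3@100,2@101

After op 1 [order #1] limit_sell(price=102, qty=1): fills=none; bids=[-] asks=[#1:1@102]
After op 2 [order #2] limit_sell(price=100, qty=2): fills=none; bids=[-] asks=[#2:2@100 #1:1@102]
After op 3 [order #3] limit_buy(price=103, qty=6): fills=#3x#2:2@100 #3x#1:1@102; bids=[#3:3@103] asks=[-]
After op 4 [order #4] limit_sell(price=101, qty=3): fills=#3x#4:3@103; bids=[-] asks=[-]
After op 5 [order #5] market_buy(qty=6): fills=none; bids=[-] asks=[-]
After op 6 [order #6] limit_buy(price=99, qty=4): fills=none; bids=[#6:4@99] asks=[-]
After op 7 [order #7] limit_sell(price=99, qty=4): fills=#6x#7:4@99; bids=[-] asks=[-]

Answer: 3@103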